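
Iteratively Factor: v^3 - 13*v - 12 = (v + 3)*(v^2 - 3*v - 4) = (v + 1)*(v + 3)*(v - 4)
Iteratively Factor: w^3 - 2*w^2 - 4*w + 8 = (w + 2)*(w^2 - 4*w + 4) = (w - 2)*(w + 2)*(w - 2)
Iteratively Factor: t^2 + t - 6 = (t - 2)*(t + 3)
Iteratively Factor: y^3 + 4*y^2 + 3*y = (y)*(y^2 + 4*y + 3) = y*(y + 1)*(y + 3)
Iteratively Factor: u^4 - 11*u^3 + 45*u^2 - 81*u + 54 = (u - 3)*(u^3 - 8*u^2 + 21*u - 18) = (u - 3)^2*(u^2 - 5*u + 6) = (u - 3)^2*(u - 2)*(u - 3)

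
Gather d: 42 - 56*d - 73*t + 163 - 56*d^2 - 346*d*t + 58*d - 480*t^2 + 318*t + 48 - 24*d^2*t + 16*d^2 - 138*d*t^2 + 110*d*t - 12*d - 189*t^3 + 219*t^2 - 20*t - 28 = d^2*(-24*t - 40) + d*(-138*t^2 - 236*t - 10) - 189*t^3 - 261*t^2 + 225*t + 225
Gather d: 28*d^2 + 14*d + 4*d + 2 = 28*d^2 + 18*d + 2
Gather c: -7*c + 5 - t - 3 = -7*c - t + 2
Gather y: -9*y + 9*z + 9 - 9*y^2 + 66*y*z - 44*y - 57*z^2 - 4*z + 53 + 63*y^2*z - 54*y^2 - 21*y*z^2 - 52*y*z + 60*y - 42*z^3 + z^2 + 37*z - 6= y^2*(63*z - 63) + y*(-21*z^2 + 14*z + 7) - 42*z^3 - 56*z^2 + 42*z + 56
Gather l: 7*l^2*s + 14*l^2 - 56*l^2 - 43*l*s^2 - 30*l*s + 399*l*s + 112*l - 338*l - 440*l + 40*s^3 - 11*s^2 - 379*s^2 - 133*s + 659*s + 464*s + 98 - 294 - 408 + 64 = l^2*(7*s - 42) + l*(-43*s^2 + 369*s - 666) + 40*s^3 - 390*s^2 + 990*s - 540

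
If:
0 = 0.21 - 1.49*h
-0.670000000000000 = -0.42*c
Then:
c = 1.60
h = 0.14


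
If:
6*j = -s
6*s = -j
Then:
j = 0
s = 0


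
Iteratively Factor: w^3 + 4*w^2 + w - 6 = (w + 3)*(w^2 + w - 2) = (w + 2)*(w + 3)*(w - 1)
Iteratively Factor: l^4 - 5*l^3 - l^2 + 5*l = (l)*(l^3 - 5*l^2 - l + 5) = l*(l - 1)*(l^2 - 4*l - 5) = l*(l - 1)*(l + 1)*(l - 5)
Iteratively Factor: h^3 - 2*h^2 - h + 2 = (h + 1)*(h^2 - 3*h + 2) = (h - 2)*(h + 1)*(h - 1)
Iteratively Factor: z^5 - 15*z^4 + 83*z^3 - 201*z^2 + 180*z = (z - 4)*(z^4 - 11*z^3 + 39*z^2 - 45*z) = (z - 4)*(z - 3)*(z^3 - 8*z^2 + 15*z) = (z - 4)*(z - 3)^2*(z^2 - 5*z) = z*(z - 4)*(z - 3)^2*(z - 5)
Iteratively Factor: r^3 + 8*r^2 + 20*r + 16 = (r + 2)*(r^2 + 6*r + 8) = (r + 2)^2*(r + 4)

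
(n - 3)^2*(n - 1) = n^3 - 7*n^2 + 15*n - 9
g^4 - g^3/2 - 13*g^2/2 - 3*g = g*(g - 3)*(g + 1/2)*(g + 2)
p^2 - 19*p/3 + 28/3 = (p - 4)*(p - 7/3)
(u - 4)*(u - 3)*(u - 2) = u^3 - 9*u^2 + 26*u - 24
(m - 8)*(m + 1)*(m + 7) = m^3 - 57*m - 56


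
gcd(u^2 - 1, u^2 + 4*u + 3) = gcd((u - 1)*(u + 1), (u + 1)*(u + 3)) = u + 1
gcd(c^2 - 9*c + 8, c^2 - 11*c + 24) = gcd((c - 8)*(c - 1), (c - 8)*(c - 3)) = c - 8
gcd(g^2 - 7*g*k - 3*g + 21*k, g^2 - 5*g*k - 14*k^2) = g - 7*k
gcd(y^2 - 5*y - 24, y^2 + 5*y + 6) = y + 3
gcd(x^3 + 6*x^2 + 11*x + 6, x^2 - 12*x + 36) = 1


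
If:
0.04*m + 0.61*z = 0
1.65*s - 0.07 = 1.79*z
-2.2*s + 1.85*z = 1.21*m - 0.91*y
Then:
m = -15.25*z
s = 1.08484848484848*z + 0.0424242424242424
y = 0.102564102564103 - 19.6877289377289*z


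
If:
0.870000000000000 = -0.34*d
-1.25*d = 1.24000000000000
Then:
No Solution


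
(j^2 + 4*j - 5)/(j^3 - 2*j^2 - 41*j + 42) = (j + 5)/(j^2 - j - 42)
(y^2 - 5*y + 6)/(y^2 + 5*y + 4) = (y^2 - 5*y + 6)/(y^2 + 5*y + 4)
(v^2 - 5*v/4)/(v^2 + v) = (v - 5/4)/(v + 1)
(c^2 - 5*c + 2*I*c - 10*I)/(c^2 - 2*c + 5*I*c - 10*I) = (c^2 + c*(-5 + 2*I) - 10*I)/(c^2 + c*(-2 + 5*I) - 10*I)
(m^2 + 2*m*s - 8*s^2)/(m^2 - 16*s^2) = (-m + 2*s)/(-m + 4*s)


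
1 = 1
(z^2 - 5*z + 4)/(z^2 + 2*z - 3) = (z - 4)/(z + 3)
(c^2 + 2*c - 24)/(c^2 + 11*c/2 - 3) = 2*(c - 4)/(2*c - 1)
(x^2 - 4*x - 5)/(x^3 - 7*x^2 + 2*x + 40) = (x + 1)/(x^2 - 2*x - 8)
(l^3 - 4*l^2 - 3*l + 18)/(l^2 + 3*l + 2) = (l^2 - 6*l + 9)/(l + 1)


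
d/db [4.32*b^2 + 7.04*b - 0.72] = 8.64*b + 7.04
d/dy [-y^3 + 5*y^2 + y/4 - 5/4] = -3*y^2 + 10*y + 1/4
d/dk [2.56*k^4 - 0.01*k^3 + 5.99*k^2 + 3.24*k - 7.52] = 10.24*k^3 - 0.03*k^2 + 11.98*k + 3.24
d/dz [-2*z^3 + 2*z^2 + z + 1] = -6*z^2 + 4*z + 1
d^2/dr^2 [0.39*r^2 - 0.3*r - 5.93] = 0.780000000000000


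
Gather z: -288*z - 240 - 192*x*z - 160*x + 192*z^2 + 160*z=-160*x + 192*z^2 + z*(-192*x - 128) - 240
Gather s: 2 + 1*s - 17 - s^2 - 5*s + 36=-s^2 - 4*s + 21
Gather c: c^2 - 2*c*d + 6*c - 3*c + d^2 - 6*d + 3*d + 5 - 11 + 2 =c^2 + c*(3 - 2*d) + d^2 - 3*d - 4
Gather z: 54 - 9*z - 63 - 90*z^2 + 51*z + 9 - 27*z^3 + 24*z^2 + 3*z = -27*z^3 - 66*z^2 + 45*z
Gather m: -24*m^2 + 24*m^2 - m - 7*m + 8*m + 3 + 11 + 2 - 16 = 0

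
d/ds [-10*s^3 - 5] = -30*s^2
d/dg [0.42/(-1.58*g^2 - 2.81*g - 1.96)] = (1.3272*g + 1.1802)/(1.58*g^2 + 2.81*g + 1.96)^2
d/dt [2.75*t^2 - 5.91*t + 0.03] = 5.5*t - 5.91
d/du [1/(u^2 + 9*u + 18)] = (-2*u - 9)/(u^2 + 9*u + 18)^2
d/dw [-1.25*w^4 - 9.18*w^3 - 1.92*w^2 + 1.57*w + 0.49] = -5.0*w^3 - 27.54*w^2 - 3.84*w + 1.57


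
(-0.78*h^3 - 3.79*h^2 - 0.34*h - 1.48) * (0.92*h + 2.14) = -0.7176*h^4 - 5.156*h^3 - 8.4234*h^2 - 2.0892*h - 3.1672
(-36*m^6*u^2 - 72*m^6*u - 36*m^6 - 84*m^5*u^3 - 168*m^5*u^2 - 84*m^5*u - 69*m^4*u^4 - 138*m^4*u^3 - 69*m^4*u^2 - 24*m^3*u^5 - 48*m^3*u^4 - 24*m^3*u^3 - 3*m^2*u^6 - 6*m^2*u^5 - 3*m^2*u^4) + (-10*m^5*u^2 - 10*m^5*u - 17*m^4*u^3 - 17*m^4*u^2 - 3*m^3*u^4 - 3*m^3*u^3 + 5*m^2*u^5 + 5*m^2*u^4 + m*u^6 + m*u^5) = -36*m^6*u^2 - 72*m^6*u - 36*m^6 - 84*m^5*u^3 - 178*m^5*u^2 - 94*m^5*u - 69*m^4*u^4 - 155*m^4*u^3 - 86*m^4*u^2 - 24*m^3*u^5 - 51*m^3*u^4 - 27*m^3*u^3 - 3*m^2*u^6 - m^2*u^5 + 2*m^2*u^4 + m*u^6 + m*u^5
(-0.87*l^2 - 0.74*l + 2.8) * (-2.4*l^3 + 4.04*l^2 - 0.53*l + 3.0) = 2.088*l^5 - 1.7388*l^4 - 9.2485*l^3 + 9.0942*l^2 - 3.704*l + 8.4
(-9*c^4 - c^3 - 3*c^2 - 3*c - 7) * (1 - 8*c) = 72*c^5 - c^4 + 23*c^3 + 21*c^2 + 53*c - 7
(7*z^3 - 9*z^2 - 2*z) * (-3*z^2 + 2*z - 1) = -21*z^5 + 41*z^4 - 19*z^3 + 5*z^2 + 2*z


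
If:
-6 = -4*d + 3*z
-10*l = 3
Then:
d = 3*z/4 + 3/2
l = -3/10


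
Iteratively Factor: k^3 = (k)*(k^2) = k^2*(k)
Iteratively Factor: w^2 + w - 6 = (w + 3)*(w - 2)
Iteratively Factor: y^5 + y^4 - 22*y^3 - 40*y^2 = (y)*(y^4 + y^3 - 22*y^2 - 40*y) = y^2*(y^3 + y^2 - 22*y - 40) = y^2*(y - 5)*(y^2 + 6*y + 8) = y^2*(y - 5)*(y + 4)*(y + 2)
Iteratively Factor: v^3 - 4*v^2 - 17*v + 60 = (v + 4)*(v^2 - 8*v + 15) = (v - 3)*(v + 4)*(v - 5)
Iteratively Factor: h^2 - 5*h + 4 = (h - 1)*(h - 4)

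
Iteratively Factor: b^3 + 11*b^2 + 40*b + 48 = (b + 3)*(b^2 + 8*b + 16) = (b + 3)*(b + 4)*(b + 4)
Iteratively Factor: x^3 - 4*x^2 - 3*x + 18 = (x - 3)*(x^2 - x - 6) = (x - 3)*(x + 2)*(x - 3)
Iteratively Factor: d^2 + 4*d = (d + 4)*(d)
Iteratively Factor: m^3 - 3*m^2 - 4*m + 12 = (m + 2)*(m^2 - 5*m + 6) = (m - 3)*(m + 2)*(m - 2)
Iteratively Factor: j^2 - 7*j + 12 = (j - 3)*(j - 4)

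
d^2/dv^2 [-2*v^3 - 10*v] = -12*v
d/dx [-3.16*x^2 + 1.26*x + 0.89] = 1.26 - 6.32*x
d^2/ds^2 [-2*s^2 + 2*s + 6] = -4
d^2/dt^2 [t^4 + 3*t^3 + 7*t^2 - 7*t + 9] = 12*t^2 + 18*t + 14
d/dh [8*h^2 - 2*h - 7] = 16*h - 2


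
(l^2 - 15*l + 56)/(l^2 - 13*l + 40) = (l - 7)/(l - 5)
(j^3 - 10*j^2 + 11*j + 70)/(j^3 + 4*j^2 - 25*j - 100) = (j^2 - 5*j - 14)/(j^2 + 9*j + 20)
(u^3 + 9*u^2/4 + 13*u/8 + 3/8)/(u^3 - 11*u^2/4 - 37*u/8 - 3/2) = (u + 1)/(u - 4)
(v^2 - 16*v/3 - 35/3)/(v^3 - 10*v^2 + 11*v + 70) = (v + 5/3)/(v^2 - 3*v - 10)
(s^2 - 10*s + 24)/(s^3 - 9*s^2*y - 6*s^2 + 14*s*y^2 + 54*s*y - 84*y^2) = (s - 4)/(s^2 - 9*s*y + 14*y^2)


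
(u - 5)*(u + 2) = u^2 - 3*u - 10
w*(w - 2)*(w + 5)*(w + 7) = w^4 + 10*w^3 + 11*w^2 - 70*w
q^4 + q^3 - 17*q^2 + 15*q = q*(q - 3)*(q - 1)*(q + 5)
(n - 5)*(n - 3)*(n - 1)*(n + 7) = n^4 - 2*n^3 - 40*n^2 + 146*n - 105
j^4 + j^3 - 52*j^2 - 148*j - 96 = (j - 8)*(j + 1)*(j + 2)*(j + 6)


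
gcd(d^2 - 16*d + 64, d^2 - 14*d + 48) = d - 8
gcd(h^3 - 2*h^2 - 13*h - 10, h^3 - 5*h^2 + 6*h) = 1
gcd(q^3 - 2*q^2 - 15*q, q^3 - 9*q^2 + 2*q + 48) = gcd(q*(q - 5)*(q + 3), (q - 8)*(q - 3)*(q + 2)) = 1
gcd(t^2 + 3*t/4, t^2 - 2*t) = t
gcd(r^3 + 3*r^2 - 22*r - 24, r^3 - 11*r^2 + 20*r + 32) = r^2 - 3*r - 4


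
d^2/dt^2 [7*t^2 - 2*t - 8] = 14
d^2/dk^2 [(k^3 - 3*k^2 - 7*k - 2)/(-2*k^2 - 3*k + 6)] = 2*(-11*k^3 + 186*k^2 + 180*k + 276)/(8*k^6 + 36*k^5 - 18*k^4 - 189*k^3 + 54*k^2 + 324*k - 216)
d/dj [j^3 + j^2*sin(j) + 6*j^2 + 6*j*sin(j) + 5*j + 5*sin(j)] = j^2*cos(j) + 3*j^2 + 2*j*sin(j) + 6*j*cos(j) + 12*j + 6*sin(j) + 5*cos(j) + 5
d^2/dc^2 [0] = 0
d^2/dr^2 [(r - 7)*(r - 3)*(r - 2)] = 6*r - 24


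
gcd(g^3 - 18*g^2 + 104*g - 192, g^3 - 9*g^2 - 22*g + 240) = g^2 - 14*g + 48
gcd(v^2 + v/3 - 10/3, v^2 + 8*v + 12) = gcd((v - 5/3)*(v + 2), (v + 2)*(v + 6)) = v + 2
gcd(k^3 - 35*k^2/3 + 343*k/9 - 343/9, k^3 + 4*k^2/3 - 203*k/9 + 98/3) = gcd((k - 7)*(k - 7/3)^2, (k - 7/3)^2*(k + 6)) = k^2 - 14*k/3 + 49/9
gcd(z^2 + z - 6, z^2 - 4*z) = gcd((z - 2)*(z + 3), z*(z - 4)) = 1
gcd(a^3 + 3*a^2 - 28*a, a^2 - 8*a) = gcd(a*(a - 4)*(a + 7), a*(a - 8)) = a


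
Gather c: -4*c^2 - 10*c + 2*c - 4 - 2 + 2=-4*c^2 - 8*c - 4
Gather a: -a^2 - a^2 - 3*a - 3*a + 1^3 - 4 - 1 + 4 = -2*a^2 - 6*a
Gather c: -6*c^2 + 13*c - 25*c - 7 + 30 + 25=-6*c^2 - 12*c + 48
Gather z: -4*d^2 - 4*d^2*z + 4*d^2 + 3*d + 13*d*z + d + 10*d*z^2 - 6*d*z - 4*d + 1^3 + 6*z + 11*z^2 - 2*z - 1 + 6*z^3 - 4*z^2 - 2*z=6*z^3 + z^2*(10*d + 7) + z*(-4*d^2 + 7*d + 2)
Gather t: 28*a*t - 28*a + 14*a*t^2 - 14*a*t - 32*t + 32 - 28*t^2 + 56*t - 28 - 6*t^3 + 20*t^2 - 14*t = -28*a - 6*t^3 + t^2*(14*a - 8) + t*(14*a + 10) + 4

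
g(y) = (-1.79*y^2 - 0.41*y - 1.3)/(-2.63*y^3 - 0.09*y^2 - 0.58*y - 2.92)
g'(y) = (-3.58*y - 0.41)/(-2.63*y^3 - 0.09*y^2 - 0.58*y - 2.92) + (-1.79*y^2 - 0.41*y - 1.3)*(7.89*y^2 + 0.18*y + 0.58)/(-2.63*y^3 - 0.09*y^2 - 0.58*y - 2.92)^2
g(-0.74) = 1.34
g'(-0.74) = -5.85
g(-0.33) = 0.51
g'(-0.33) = -0.56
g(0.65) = 0.57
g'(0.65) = 0.11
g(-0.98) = -70.17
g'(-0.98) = -14932.04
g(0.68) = 0.58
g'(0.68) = 0.08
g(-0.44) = 0.60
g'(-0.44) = -0.97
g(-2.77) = -0.26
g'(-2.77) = -0.11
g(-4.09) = -0.17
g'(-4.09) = -0.04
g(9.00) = 0.08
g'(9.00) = -0.01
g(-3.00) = -0.23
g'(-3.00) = -0.09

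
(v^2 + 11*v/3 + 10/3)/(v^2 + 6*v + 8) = (v + 5/3)/(v + 4)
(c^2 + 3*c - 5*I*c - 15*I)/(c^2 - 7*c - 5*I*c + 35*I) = (c + 3)/(c - 7)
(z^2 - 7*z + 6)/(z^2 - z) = (z - 6)/z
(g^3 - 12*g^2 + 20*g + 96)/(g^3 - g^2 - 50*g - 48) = (g^2 - 4*g - 12)/(g^2 + 7*g + 6)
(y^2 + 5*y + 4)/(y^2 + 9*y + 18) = (y^2 + 5*y + 4)/(y^2 + 9*y + 18)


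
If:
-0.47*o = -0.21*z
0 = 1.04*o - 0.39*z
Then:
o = 0.00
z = 0.00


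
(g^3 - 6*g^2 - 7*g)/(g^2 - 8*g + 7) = g*(g + 1)/(g - 1)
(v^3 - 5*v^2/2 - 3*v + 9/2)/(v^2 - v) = v - 3/2 - 9/(2*v)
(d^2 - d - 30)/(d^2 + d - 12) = (d^2 - d - 30)/(d^2 + d - 12)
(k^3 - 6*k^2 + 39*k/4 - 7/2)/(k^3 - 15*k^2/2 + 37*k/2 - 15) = (4*k^2 - 16*k + 7)/(2*(2*k^2 - 11*k + 15))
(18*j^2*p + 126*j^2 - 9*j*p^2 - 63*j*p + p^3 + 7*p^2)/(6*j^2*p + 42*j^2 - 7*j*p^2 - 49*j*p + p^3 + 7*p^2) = (-3*j + p)/(-j + p)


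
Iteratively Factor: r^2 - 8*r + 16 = (r - 4)*(r - 4)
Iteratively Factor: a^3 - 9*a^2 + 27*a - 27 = (a - 3)*(a^2 - 6*a + 9) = (a - 3)^2*(a - 3)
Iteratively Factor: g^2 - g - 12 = (g - 4)*(g + 3)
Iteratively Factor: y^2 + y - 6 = (y + 3)*(y - 2)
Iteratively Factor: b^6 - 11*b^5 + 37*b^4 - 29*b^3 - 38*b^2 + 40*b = (b + 1)*(b^5 - 12*b^4 + 49*b^3 - 78*b^2 + 40*b) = (b - 4)*(b + 1)*(b^4 - 8*b^3 + 17*b^2 - 10*b) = (b - 4)*(b - 2)*(b + 1)*(b^3 - 6*b^2 + 5*b) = b*(b - 4)*(b - 2)*(b + 1)*(b^2 - 6*b + 5) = b*(b - 5)*(b - 4)*(b - 2)*(b + 1)*(b - 1)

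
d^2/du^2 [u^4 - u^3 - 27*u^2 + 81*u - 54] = 12*u^2 - 6*u - 54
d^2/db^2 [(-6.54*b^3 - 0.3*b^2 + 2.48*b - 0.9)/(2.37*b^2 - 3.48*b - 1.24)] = (1.13686837721616e-13*b^5 - 1.13686837721616e-13*b^4 - 173.932272*b^3 - 204.949548*b^2 + 27.93096*b - 49.414512)/(13.312053*b^6 - 58.640436*b^5 + 65.210076*b^4 + 19.217952*b^3 - 34.118352*b^2 - 16.052544*b - 1.906624)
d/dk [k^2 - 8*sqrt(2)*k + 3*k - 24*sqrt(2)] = 2*k - 8*sqrt(2) + 3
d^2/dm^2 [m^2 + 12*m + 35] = 2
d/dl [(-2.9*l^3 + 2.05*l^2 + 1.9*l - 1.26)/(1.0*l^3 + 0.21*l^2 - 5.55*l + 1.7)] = (-2.659*l^4 + 28.39*l^3 - 22.7865*l^2 + 7.4992*l - 3.763)/(1.0*l^6 + 0.42*l^5 - 11.0559*l^4 + 1.069*l^3 + 31.5165*l^2 - 18.87*l + 2.89)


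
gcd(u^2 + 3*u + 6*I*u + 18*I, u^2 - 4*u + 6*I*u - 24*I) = u + 6*I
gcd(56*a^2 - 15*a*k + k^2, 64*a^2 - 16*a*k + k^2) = 8*a - k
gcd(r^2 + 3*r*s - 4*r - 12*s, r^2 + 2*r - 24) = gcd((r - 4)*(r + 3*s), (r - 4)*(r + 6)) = r - 4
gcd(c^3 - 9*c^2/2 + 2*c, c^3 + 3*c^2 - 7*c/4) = c^2 - c/2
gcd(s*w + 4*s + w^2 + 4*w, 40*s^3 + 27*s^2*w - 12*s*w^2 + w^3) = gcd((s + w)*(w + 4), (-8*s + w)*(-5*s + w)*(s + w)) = s + w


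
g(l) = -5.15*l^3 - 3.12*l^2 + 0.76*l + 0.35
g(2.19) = -67.04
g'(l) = -15.45*l^2 - 6.24*l + 0.76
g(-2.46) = 56.27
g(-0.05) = 0.30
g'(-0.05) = 1.03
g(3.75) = -312.26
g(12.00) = -9339.01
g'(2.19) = -87.01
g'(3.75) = -239.91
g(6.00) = -1219.81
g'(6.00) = -592.88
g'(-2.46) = -77.39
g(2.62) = -111.70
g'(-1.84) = -40.07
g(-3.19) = 133.35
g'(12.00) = -2298.92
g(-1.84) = 20.47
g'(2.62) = -121.64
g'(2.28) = -93.78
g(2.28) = -75.18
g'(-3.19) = -136.56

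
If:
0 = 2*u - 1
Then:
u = 1/2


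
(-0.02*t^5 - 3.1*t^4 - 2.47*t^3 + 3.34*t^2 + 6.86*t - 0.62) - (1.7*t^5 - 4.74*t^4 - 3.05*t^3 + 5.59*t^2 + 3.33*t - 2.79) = -1.72*t^5 + 1.64*t^4 + 0.58*t^3 - 2.25*t^2 + 3.53*t + 2.17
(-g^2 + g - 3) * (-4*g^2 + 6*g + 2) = 4*g^4 - 10*g^3 + 16*g^2 - 16*g - 6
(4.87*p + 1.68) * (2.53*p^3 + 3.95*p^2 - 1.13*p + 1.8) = 12.3211*p^4 + 23.4869*p^3 + 1.1329*p^2 + 6.8676*p + 3.024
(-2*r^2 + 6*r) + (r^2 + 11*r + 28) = -r^2 + 17*r + 28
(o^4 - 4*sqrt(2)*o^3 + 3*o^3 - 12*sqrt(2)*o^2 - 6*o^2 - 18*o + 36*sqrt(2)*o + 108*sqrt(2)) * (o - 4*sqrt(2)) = o^5 - 8*sqrt(2)*o^4 + 3*o^4 - 24*sqrt(2)*o^3 + 26*o^3 + 78*o^2 + 60*sqrt(2)*o^2 - 288*o + 180*sqrt(2)*o - 864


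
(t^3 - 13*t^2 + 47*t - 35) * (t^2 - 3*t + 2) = t^5 - 16*t^4 + 88*t^3 - 202*t^2 + 199*t - 70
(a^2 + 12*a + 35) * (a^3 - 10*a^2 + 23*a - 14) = a^5 + 2*a^4 - 62*a^3 - 88*a^2 + 637*a - 490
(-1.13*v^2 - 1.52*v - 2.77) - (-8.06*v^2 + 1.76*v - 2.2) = 6.93*v^2 - 3.28*v - 0.57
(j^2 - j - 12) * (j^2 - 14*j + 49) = j^4 - 15*j^3 + 51*j^2 + 119*j - 588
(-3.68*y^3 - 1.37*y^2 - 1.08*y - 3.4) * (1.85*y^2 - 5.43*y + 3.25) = -6.808*y^5 + 17.4479*y^4 - 6.5189*y^3 - 4.8781*y^2 + 14.952*y - 11.05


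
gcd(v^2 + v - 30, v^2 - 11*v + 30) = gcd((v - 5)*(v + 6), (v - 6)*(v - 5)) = v - 5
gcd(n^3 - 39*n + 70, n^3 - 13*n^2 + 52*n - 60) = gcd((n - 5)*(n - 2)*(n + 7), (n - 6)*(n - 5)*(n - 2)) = n^2 - 7*n + 10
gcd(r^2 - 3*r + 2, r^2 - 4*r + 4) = r - 2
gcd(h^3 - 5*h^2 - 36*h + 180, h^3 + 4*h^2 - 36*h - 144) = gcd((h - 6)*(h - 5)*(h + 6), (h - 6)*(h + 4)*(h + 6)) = h^2 - 36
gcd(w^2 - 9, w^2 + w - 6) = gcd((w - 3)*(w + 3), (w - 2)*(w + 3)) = w + 3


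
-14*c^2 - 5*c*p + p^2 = (-7*c + p)*(2*c + p)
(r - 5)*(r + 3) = r^2 - 2*r - 15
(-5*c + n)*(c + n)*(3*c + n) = -15*c^3 - 17*c^2*n - c*n^2 + n^3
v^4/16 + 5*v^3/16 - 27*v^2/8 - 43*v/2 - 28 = (v/4 + 1/2)*(v/4 + 1)*(v - 8)*(v + 7)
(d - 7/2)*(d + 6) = d^2 + 5*d/2 - 21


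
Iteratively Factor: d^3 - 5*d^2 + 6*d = (d - 2)*(d^2 - 3*d) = (d - 3)*(d - 2)*(d)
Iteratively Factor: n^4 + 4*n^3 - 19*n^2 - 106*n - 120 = (n + 3)*(n^3 + n^2 - 22*n - 40) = (n + 2)*(n + 3)*(n^2 - n - 20) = (n + 2)*(n + 3)*(n + 4)*(n - 5)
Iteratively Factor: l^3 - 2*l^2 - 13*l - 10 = (l + 1)*(l^2 - 3*l - 10) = (l + 1)*(l + 2)*(l - 5)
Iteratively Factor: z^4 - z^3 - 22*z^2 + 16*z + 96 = (z + 4)*(z^3 - 5*z^2 - 2*z + 24) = (z - 4)*(z + 4)*(z^2 - z - 6) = (z - 4)*(z - 3)*(z + 4)*(z + 2)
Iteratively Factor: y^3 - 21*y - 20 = (y + 4)*(y^2 - 4*y - 5) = (y + 1)*(y + 4)*(y - 5)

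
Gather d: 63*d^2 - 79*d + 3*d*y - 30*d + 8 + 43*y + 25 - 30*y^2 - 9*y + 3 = 63*d^2 + d*(3*y - 109) - 30*y^2 + 34*y + 36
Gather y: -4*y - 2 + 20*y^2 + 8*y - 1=20*y^2 + 4*y - 3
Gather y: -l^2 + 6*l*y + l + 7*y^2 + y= -l^2 + l + 7*y^2 + y*(6*l + 1)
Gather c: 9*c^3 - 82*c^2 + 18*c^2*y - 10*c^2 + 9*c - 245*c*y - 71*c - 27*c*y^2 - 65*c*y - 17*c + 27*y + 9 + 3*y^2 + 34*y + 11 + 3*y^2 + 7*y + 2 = 9*c^3 + c^2*(18*y - 92) + c*(-27*y^2 - 310*y - 79) + 6*y^2 + 68*y + 22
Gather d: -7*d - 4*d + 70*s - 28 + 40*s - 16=-11*d + 110*s - 44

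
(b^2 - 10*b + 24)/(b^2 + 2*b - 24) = (b - 6)/(b + 6)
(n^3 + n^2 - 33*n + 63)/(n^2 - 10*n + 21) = (n^2 + 4*n - 21)/(n - 7)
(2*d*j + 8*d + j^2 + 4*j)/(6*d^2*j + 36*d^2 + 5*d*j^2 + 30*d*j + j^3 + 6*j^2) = (j + 4)/(3*d*j + 18*d + j^2 + 6*j)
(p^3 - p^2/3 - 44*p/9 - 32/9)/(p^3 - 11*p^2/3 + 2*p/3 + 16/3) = (p + 4/3)/(p - 2)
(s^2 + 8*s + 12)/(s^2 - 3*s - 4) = (s^2 + 8*s + 12)/(s^2 - 3*s - 4)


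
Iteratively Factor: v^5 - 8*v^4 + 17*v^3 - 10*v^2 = (v)*(v^4 - 8*v^3 + 17*v^2 - 10*v) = v*(v - 1)*(v^3 - 7*v^2 + 10*v) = v*(v - 2)*(v - 1)*(v^2 - 5*v) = v^2*(v - 2)*(v - 1)*(v - 5)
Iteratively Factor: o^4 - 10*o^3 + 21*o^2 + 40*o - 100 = (o - 5)*(o^3 - 5*o^2 - 4*o + 20) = (o - 5)*(o - 2)*(o^2 - 3*o - 10) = (o - 5)^2*(o - 2)*(o + 2)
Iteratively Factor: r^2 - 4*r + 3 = (r - 1)*(r - 3)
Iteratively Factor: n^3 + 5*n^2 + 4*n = (n + 1)*(n^2 + 4*n) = (n + 1)*(n + 4)*(n)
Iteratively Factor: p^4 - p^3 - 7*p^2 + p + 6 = (p - 3)*(p^3 + 2*p^2 - p - 2) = (p - 3)*(p - 1)*(p^2 + 3*p + 2) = (p - 3)*(p - 1)*(p + 2)*(p + 1)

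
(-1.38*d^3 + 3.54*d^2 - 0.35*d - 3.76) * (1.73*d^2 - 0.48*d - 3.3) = -2.3874*d^5 + 6.7866*d^4 + 2.2493*d^3 - 18.0188*d^2 + 2.9598*d + 12.408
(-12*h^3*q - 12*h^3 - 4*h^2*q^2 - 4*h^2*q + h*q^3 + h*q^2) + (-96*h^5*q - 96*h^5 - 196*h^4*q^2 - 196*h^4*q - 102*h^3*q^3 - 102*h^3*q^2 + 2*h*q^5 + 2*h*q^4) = -96*h^5*q - 96*h^5 - 196*h^4*q^2 - 196*h^4*q - 102*h^3*q^3 - 102*h^3*q^2 - 12*h^3*q - 12*h^3 - 4*h^2*q^2 - 4*h^2*q + 2*h*q^5 + 2*h*q^4 + h*q^3 + h*q^2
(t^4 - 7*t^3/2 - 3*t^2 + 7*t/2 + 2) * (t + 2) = t^5 - 3*t^4/2 - 10*t^3 - 5*t^2/2 + 9*t + 4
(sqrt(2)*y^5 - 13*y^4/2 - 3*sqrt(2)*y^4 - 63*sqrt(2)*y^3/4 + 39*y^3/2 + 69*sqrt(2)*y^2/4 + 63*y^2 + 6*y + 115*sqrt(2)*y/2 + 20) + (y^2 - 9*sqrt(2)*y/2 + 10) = sqrt(2)*y^5 - 13*y^4/2 - 3*sqrt(2)*y^4 - 63*sqrt(2)*y^3/4 + 39*y^3/2 + 69*sqrt(2)*y^2/4 + 64*y^2 + 6*y + 53*sqrt(2)*y + 30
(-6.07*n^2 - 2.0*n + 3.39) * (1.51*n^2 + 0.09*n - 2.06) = -9.1657*n^4 - 3.5663*n^3 + 17.4431*n^2 + 4.4251*n - 6.9834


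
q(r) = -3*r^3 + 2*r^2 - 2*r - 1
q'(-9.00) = -767.00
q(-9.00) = 2366.00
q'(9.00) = -695.00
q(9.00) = -2044.00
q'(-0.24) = -3.48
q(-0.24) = -0.36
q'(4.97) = -204.43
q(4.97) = -329.83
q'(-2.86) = -87.06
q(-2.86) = 91.26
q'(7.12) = -429.77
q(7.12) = -996.68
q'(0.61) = -2.91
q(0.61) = -2.16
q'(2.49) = -47.84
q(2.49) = -39.89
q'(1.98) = -29.36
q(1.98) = -20.41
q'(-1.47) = -27.33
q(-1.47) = 15.79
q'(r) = -9*r^2 + 4*r - 2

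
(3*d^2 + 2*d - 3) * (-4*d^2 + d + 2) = -12*d^4 - 5*d^3 + 20*d^2 + d - 6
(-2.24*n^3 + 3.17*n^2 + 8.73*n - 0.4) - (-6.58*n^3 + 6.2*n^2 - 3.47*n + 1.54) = 4.34*n^3 - 3.03*n^2 + 12.2*n - 1.94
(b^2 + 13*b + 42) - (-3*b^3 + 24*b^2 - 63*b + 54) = 3*b^3 - 23*b^2 + 76*b - 12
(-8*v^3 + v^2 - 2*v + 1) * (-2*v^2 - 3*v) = 16*v^5 + 22*v^4 + v^3 + 4*v^2 - 3*v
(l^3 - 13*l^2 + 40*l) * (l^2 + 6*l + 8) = l^5 - 7*l^4 - 30*l^3 + 136*l^2 + 320*l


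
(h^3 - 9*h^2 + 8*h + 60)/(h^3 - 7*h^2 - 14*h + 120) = (h + 2)/(h + 4)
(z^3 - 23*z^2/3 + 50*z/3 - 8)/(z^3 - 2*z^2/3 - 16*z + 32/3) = (z - 3)/(z + 4)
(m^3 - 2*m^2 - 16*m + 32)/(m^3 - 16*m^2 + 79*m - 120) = (m^3 - 2*m^2 - 16*m + 32)/(m^3 - 16*m^2 + 79*m - 120)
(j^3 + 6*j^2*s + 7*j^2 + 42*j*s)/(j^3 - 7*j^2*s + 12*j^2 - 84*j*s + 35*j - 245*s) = j*(-j - 6*s)/(-j^2 + 7*j*s - 5*j + 35*s)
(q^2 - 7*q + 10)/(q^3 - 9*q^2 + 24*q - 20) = 1/(q - 2)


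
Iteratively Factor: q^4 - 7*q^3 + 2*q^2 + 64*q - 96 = (q - 2)*(q^3 - 5*q^2 - 8*q + 48) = (q - 4)*(q - 2)*(q^2 - q - 12) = (q - 4)*(q - 2)*(q + 3)*(q - 4)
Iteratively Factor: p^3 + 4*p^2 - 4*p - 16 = (p + 4)*(p^2 - 4) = (p + 2)*(p + 4)*(p - 2)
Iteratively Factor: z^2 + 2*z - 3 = (z + 3)*(z - 1)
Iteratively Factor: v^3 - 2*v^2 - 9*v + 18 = (v - 2)*(v^2 - 9) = (v - 2)*(v + 3)*(v - 3)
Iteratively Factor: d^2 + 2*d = (d)*(d + 2)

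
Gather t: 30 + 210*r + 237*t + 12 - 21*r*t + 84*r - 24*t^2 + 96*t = 294*r - 24*t^2 + t*(333 - 21*r) + 42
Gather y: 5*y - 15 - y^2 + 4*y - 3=-y^2 + 9*y - 18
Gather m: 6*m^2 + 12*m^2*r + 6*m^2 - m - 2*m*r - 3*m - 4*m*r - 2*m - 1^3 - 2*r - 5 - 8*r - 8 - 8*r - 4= m^2*(12*r + 12) + m*(-6*r - 6) - 18*r - 18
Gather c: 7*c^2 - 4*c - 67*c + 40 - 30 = 7*c^2 - 71*c + 10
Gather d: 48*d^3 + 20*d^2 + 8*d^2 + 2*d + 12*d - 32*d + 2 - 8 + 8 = 48*d^3 + 28*d^2 - 18*d + 2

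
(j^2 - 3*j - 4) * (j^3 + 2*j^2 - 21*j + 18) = j^5 - j^4 - 31*j^3 + 73*j^2 + 30*j - 72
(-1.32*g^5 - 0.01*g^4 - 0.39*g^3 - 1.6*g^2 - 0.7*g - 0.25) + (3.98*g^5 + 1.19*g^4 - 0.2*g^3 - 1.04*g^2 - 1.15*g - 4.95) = 2.66*g^5 + 1.18*g^4 - 0.59*g^3 - 2.64*g^2 - 1.85*g - 5.2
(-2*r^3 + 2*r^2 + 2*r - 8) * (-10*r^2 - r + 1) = 20*r^5 - 18*r^4 - 24*r^3 + 80*r^2 + 10*r - 8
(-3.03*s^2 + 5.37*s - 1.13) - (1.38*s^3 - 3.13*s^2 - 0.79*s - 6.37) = -1.38*s^3 + 0.1*s^2 + 6.16*s + 5.24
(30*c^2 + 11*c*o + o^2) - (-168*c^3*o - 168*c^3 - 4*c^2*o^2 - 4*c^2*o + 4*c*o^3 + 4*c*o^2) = 168*c^3*o + 168*c^3 + 4*c^2*o^2 + 4*c^2*o + 30*c^2 - 4*c*o^3 - 4*c*o^2 + 11*c*o + o^2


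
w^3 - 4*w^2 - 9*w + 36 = (w - 4)*(w - 3)*(w + 3)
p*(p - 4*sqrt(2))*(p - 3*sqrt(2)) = p^3 - 7*sqrt(2)*p^2 + 24*p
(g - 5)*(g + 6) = g^2 + g - 30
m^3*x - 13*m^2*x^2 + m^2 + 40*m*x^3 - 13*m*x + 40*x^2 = (m - 8*x)*(m - 5*x)*(m*x + 1)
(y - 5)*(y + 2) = y^2 - 3*y - 10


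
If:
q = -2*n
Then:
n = -q/2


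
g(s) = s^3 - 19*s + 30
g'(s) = 3*s^2 - 19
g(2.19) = -1.11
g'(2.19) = -4.61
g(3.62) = 8.66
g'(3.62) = 20.31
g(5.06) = 63.41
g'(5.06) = 57.81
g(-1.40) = 53.86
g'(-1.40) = -13.12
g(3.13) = 1.19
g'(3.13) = 10.39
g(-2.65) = 61.74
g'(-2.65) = 2.07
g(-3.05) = 59.58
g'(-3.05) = 8.91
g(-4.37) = 29.58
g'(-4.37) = 38.29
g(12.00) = 1530.00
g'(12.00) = 413.00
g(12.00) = 1530.00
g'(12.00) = 413.00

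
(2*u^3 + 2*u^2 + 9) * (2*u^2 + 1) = 4*u^5 + 4*u^4 + 2*u^3 + 20*u^2 + 9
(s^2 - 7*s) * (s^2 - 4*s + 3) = s^4 - 11*s^3 + 31*s^2 - 21*s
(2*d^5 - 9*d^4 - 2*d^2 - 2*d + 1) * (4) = 8*d^5 - 36*d^4 - 8*d^2 - 8*d + 4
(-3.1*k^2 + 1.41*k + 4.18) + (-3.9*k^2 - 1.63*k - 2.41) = -7.0*k^2 - 0.22*k + 1.77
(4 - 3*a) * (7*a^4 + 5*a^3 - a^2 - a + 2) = -21*a^5 + 13*a^4 + 23*a^3 - a^2 - 10*a + 8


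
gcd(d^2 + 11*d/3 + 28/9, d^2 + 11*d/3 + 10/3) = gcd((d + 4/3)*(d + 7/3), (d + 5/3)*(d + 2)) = 1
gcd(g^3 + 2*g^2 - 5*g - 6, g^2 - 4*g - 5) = g + 1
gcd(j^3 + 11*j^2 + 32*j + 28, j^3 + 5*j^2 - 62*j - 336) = j + 7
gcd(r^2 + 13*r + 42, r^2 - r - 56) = r + 7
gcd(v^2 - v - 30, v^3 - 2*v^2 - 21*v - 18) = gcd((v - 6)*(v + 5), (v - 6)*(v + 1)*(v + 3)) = v - 6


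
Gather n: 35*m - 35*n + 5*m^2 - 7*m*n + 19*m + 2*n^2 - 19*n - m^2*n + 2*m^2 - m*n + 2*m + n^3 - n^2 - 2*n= 7*m^2 + 56*m + n^3 + n^2 + n*(-m^2 - 8*m - 56)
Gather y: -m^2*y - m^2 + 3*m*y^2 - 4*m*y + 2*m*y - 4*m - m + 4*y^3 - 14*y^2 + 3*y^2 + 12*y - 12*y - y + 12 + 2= -m^2 - 5*m + 4*y^3 + y^2*(3*m - 11) + y*(-m^2 - 2*m - 1) + 14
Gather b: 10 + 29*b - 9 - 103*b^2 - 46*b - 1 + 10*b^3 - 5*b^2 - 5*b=10*b^3 - 108*b^2 - 22*b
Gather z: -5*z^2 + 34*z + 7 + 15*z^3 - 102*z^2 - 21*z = 15*z^3 - 107*z^2 + 13*z + 7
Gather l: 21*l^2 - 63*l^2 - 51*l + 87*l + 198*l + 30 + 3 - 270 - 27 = -42*l^2 + 234*l - 264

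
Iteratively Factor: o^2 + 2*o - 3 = (o - 1)*(o + 3)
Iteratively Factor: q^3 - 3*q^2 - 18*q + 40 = (q + 4)*(q^2 - 7*q + 10) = (q - 2)*(q + 4)*(q - 5)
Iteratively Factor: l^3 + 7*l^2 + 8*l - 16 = (l - 1)*(l^2 + 8*l + 16) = (l - 1)*(l + 4)*(l + 4)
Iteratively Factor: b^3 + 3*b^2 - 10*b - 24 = (b + 2)*(b^2 + b - 12) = (b + 2)*(b + 4)*(b - 3)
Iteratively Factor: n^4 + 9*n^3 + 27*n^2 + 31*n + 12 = (n + 1)*(n^3 + 8*n^2 + 19*n + 12) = (n + 1)*(n + 4)*(n^2 + 4*n + 3) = (n + 1)^2*(n + 4)*(n + 3)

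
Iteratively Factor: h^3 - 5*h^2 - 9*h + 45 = (h - 3)*(h^2 - 2*h - 15) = (h - 3)*(h + 3)*(h - 5)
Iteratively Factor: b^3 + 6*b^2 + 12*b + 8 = (b + 2)*(b^2 + 4*b + 4) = (b + 2)^2*(b + 2)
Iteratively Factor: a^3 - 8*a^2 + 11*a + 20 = (a - 4)*(a^2 - 4*a - 5) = (a - 5)*(a - 4)*(a + 1)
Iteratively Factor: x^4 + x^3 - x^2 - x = (x - 1)*(x^3 + 2*x^2 + x) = (x - 1)*(x + 1)*(x^2 + x) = x*(x - 1)*(x + 1)*(x + 1)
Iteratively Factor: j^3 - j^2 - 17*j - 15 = (j + 1)*(j^2 - 2*j - 15) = (j + 1)*(j + 3)*(j - 5)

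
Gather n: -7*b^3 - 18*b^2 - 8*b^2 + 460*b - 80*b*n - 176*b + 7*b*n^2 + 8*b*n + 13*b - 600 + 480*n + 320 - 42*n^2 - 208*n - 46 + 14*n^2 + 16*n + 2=-7*b^3 - 26*b^2 + 297*b + n^2*(7*b - 28) + n*(288 - 72*b) - 324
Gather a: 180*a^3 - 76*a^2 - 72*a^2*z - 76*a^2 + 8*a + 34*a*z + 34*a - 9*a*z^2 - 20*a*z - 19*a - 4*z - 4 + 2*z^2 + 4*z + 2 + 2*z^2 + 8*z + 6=180*a^3 + a^2*(-72*z - 152) + a*(-9*z^2 + 14*z + 23) + 4*z^2 + 8*z + 4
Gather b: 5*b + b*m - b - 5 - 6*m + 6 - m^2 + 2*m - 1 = b*(m + 4) - m^2 - 4*m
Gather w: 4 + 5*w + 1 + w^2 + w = w^2 + 6*w + 5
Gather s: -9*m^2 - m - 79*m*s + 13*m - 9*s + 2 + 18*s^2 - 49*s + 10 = -9*m^2 + 12*m + 18*s^2 + s*(-79*m - 58) + 12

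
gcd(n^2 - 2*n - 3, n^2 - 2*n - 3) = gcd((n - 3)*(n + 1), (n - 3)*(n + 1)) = n^2 - 2*n - 3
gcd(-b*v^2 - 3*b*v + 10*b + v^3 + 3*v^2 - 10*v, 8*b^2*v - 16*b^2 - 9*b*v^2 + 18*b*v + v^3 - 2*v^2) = -b*v + 2*b + v^2 - 2*v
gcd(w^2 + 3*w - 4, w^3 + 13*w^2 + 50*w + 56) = w + 4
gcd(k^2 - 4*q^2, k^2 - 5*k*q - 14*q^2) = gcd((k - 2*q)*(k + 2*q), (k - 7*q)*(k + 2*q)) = k + 2*q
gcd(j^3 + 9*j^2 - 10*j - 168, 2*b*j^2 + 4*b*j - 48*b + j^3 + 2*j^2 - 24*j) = j^2 + 2*j - 24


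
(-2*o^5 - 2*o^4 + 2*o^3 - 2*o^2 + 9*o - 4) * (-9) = 18*o^5 + 18*o^4 - 18*o^3 + 18*o^2 - 81*o + 36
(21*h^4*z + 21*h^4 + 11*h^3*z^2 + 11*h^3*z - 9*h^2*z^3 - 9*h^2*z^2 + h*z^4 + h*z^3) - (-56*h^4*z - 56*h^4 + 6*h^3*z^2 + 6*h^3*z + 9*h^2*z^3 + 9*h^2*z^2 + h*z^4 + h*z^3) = 77*h^4*z + 77*h^4 + 5*h^3*z^2 + 5*h^3*z - 18*h^2*z^3 - 18*h^2*z^2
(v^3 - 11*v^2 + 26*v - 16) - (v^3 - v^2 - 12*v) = -10*v^2 + 38*v - 16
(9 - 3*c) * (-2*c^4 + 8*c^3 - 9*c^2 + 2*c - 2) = 6*c^5 - 42*c^4 + 99*c^3 - 87*c^2 + 24*c - 18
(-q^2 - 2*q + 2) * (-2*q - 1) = 2*q^3 + 5*q^2 - 2*q - 2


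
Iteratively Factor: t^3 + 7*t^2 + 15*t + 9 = (t + 3)*(t^2 + 4*t + 3) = (t + 3)^2*(t + 1)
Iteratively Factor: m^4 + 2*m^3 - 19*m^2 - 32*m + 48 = (m - 1)*(m^3 + 3*m^2 - 16*m - 48) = (m - 4)*(m - 1)*(m^2 + 7*m + 12) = (m - 4)*(m - 1)*(m + 4)*(m + 3)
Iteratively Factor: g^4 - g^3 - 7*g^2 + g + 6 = (g - 3)*(g^3 + 2*g^2 - g - 2) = (g - 3)*(g + 2)*(g^2 - 1) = (g - 3)*(g - 1)*(g + 2)*(g + 1)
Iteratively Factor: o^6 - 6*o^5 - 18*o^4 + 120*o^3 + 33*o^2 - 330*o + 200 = (o - 5)*(o^5 - o^4 - 23*o^3 + 5*o^2 + 58*o - 40) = (o - 5)*(o + 4)*(o^4 - 5*o^3 - 3*o^2 + 17*o - 10) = (o - 5)^2*(o + 4)*(o^3 - 3*o + 2) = (o - 5)^2*(o - 1)*(o + 4)*(o^2 + o - 2) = (o - 5)^2*(o - 1)^2*(o + 4)*(o + 2)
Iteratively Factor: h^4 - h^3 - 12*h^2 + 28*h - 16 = (h - 2)*(h^3 + h^2 - 10*h + 8) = (h - 2)^2*(h^2 + 3*h - 4) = (h - 2)^2*(h + 4)*(h - 1)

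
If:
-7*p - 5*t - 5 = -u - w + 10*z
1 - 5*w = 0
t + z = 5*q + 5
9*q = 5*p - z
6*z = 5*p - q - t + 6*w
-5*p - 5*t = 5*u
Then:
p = -556/405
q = -737/1215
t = 4097/1215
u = -2429/1215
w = 1/5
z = -569/405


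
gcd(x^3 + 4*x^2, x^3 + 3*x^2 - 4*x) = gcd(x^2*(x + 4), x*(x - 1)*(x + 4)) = x^2 + 4*x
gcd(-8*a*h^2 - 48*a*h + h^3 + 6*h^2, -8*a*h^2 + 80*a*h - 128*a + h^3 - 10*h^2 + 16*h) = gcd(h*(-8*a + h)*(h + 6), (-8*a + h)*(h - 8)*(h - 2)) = 8*a - h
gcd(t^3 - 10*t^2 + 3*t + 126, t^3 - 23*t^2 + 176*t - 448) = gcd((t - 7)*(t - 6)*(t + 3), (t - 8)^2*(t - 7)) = t - 7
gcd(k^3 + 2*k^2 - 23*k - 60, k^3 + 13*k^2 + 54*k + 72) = k^2 + 7*k + 12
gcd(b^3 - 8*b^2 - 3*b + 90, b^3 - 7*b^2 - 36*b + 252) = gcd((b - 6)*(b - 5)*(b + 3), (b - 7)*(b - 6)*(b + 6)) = b - 6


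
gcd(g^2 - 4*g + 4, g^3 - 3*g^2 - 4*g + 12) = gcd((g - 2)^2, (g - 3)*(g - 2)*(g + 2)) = g - 2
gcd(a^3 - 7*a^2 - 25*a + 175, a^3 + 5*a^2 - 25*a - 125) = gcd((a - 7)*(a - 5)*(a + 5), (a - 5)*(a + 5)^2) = a^2 - 25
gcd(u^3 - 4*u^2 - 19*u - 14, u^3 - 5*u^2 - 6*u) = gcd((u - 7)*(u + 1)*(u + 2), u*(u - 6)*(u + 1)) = u + 1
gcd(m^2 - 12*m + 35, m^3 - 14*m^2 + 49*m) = m - 7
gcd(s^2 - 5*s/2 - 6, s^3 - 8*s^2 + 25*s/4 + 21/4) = 1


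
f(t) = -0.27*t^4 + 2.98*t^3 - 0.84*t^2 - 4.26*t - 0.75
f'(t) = -1.08*t^3 + 8.94*t^2 - 1.68*t - 4.26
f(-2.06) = -26.45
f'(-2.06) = 46.58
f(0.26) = -1.86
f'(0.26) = -4.11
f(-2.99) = -96.76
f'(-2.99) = 109.56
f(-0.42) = 0.66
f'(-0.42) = -1.90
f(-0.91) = 0.00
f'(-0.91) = 5.49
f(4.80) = 145.69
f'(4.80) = 74.21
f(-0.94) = -0.17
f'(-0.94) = 6.12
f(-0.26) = 0.25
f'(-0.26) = -3.20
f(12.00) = -622.11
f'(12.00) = -603.30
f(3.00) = 37.50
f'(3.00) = 42.00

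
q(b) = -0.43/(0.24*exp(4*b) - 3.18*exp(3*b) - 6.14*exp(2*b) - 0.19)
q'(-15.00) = 0.00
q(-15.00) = 2.26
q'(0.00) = -0.10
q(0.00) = 0.05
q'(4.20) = 0.00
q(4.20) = -0.00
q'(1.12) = -0.01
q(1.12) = 0.00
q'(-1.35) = -0.98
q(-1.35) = 0.65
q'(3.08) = 0.00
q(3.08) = -0.00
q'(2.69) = 0.14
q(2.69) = 0.00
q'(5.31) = 0.00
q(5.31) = -0.00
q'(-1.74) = -1.18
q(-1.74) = 1.09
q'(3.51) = 0.00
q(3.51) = -0.00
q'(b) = -0.43*(-0.96*exp(4*b) + 9.54*exp(3*b) + 12.28*exp(2*b))/(0.24*exp(4*b) - 3.18*exp(3*b) - 6.14*exp(2*b) - 0.19)^2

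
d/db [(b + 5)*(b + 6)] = 2*b + 11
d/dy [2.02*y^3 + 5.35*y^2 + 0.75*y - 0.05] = 6.06*y^2 + 10.7*y + 0.75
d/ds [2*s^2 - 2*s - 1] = 4*s - 2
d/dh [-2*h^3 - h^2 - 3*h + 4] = -6*h^2 - 2*h - 3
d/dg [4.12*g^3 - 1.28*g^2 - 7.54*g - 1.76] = 12.36*g^2 - 2.56*g - 7.54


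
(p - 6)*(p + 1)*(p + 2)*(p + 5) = p^4 + 2*p^3 - 31*p^2 - 92*p - 60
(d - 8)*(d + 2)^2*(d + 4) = d^4 - 44*d^2 - 144*d - 128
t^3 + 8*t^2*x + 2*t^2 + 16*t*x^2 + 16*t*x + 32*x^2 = (t + 2)*(t + 4*x)^2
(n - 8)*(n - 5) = n^2 - 13*n + 40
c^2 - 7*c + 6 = (c - 6)*(c - 1)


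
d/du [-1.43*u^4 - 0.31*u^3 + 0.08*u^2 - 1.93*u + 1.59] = -5.72*u^3 - 0.93*u^2 + 0.16*u - 1.93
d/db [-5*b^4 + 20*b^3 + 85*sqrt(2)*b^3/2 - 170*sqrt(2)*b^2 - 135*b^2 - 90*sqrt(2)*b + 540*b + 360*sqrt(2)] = -20*b^3 + 60*b^2 + 255*sqrt(2)*b^2/2 - 340*sqrt(2)*b - 270*b - 90*sqrt(2) + 540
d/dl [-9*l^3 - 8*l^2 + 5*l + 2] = -27*l^2 - 16*l + 5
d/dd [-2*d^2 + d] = 1 - 4*d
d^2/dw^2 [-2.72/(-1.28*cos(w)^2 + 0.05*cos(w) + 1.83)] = (17.825792*(1 - cos(w)^2)^2 - 0.52224*cos(w)^3 + 34.405008*cos(w)^2 + 0.7956*cos(w) - 30.582048)/(-1.28*cos(w)^2 + 0.05*cos(w) + 1.83)^3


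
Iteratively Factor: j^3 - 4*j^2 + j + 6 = (j - 3)*(j^2 - j - 2) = (j - 3)*(j - 2)*(j + 1)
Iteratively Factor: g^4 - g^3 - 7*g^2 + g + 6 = (g - 1)*(g^3 - 7*g - 6) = (g - 1)*(g + 1)*(g^2 - g - 6) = (g - 1)*(g + 1)*(g + 2)*(g - 3)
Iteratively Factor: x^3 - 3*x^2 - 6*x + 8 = (x + 2)*(x^2 - 5*x + 4) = (x - 4)*(x + 2)*(x - 1)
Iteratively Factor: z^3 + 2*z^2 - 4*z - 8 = (z + 2)*(z^2 - 4) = (z - 2)*(z + 2)*(z + 2)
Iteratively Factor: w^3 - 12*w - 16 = (w + 2)*(w^2 - 2*w - 8) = (w - 4)*(w + 2)*(w + 2)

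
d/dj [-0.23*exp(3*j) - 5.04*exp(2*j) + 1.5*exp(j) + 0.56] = (-0.69*exp(2*j) - 10.08*exp(j) + 1.5)*exp(j)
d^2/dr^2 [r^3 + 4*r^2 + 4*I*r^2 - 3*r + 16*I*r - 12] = 6*r + 8 + 8*I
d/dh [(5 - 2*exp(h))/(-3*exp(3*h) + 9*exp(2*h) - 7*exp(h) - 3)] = (-12*exp(3*h) + 63*exp(2*h) - 90*exp(h) + 41)*exp(h)/(9*exp(6*h) - 54*exp(5*h) + 123*exp(4*h) - 108*exp(3*h) - 5*exp(2*h) + 42*exp(h) + 9)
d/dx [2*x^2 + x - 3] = 4*x + 1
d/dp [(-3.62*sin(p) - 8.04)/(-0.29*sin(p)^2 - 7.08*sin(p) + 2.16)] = (-4.6632*sin(p) + 0.5249*cos(2*p) - 65.2673)*cos(p)/(0.29*sin(p)^2 + 7.08*sin(p) - 2.16)^2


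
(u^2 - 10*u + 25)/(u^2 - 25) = (u - 5)/(u + 5)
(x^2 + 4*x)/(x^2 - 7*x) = (x + 4)/(x - 7)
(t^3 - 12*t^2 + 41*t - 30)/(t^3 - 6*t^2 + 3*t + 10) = (t^2 - 7*t + 6)/(t^2 - t - 2)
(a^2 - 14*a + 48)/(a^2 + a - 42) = (a - 8)/(a + 7)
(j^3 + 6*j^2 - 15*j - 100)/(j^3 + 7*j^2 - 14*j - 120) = (j + 5)/(j + 6)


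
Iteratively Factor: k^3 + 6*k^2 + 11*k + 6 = (k + 3)*(k^2 + 3*k + 2) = (k + 1)*(k + 3)*(k + 2)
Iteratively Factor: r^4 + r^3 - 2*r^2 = (r)*(r^3 + r^2 - 2*r) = r^2*(r^2 + r - 2) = r^2*(r + 2)*(r - 1)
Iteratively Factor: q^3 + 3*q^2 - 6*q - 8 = (q + 1)*(q^2 + 2*q - 8) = (q + 1)*(q + 4)*(q - 2)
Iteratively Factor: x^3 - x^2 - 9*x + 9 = (x - 3)*(x^2 + 2*x - 3) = (x - 3)*(x + 3)*(x - 1)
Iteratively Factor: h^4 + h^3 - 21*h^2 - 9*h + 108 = (h - 3)*(h^3 + 4*h^2 - 9*h - 36) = (h - 3)*(h + 4)*(h^2 - 9) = (h - 3)^2*(h + 4)*(h + 3)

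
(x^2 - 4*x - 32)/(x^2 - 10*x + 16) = (x + 4)/(x - 2)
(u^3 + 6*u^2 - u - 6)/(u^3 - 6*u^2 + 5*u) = (u^2 + 7*u + 6)/(u*(u - 5))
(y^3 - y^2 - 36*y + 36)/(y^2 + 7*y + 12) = (y^3 - y^2 - 36*y + 36)/(y^2 + 7*y + 12)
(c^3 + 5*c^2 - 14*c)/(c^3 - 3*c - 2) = c*(c + 7)/(c^2 + 2*c + 1)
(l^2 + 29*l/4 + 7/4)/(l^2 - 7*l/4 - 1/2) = (l + 7)/(l - 2)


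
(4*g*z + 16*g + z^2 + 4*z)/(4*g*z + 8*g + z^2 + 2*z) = (z + 4)/(z + 2)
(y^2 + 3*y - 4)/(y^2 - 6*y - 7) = (-y^2 - 3*y + 4)/(-y^2 + 6*y + 7)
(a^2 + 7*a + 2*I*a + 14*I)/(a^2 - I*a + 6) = (a + 7)/(a - 3*I)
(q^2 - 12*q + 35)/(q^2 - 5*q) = (q - 7)/q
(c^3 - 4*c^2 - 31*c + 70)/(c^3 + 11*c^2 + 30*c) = (c^2 - 9*c + 14)/(c*(c + 6))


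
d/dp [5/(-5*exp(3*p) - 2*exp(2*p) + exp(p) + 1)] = (75*exp(2*p) + 20*exp(p) - 5)*exp(p)/(5*exp(3*p) + 2*exp(2*p) - exp(p) - 1)^2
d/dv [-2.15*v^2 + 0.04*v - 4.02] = 0.04 - 4.3*v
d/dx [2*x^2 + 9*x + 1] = 4*x + 9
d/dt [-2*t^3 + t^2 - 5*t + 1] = -6*t^2 + 2*t - 5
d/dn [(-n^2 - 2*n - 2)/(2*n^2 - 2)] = (n^2 + 3*n + 1)/(n^4 - 2*n^2 + 1)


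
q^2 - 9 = (q - 3)*(q + 3)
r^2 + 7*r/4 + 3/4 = (r + 3/4)*(r + 1)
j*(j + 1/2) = j^2 + j/2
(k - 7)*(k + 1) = k^2 - 6*k - 7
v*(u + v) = u*v + v^2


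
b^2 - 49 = (b - 7)*(b + 7)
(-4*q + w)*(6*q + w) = -24*q^2 + 2*q*w + w^2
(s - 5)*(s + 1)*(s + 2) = s^3 - 2*s^2 - 13*s - 10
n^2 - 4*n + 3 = (n - 3)*(n - 1)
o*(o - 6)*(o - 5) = o^3 - 11*o^2 + 30*o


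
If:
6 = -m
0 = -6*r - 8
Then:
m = -6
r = -4/3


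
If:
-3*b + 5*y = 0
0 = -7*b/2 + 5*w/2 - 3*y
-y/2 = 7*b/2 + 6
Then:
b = -30/19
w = -318/95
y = -18/19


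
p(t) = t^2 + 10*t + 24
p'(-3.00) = 4.00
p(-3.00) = 3.00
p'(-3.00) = 4.00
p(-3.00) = 3.00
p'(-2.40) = 5.20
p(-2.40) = 5.76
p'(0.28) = 10.56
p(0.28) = 26.88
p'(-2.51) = 4.98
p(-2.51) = 5.20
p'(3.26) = 16.52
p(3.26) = 67.23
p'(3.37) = 16.74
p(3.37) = 69.06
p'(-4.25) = 1.50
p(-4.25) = -0.44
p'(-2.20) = 5.60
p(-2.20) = 6.84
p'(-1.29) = 7.42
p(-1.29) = 12.76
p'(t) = 2*t + 10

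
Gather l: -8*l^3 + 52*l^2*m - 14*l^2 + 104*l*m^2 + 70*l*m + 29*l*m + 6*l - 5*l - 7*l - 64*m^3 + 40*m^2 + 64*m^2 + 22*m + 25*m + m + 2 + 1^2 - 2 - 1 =-8*l^3 + l^2*(52*m - 14) + l*(104*m^2 + 99*m - 6) - 64*m^3 + 104*m^2 + 48*m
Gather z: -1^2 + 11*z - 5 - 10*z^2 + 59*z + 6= -10*z^2 + 70*z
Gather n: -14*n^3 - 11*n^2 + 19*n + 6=-14*n^3 - 11*n^2 + 19*n + 6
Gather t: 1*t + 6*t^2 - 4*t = 6*t^2 - 3*t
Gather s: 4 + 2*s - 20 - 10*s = -8*s - 16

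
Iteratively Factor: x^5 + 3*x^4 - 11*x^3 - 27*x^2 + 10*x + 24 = (x + 2)*(x^4 + x^3 - 13*x^2 - x + 12) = (x - 3)*(x + 2)*(x^3 + 4*x^2 - x - 4) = (x - 3)*(x - 1)*(x + 2)*(x^2 + 5*x + 4) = (x - 3)*(x - 1)*(x + 1)*(x + 2)*(x + 4)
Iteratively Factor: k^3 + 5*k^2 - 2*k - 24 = (k + 3)*(k^2 + 2*k - 8) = (k - 2)*(k + 3)*(k + 4)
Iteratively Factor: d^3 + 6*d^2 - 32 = (d + 4)*(d^2 + 2*d - 8) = (d + 4)^2*(d - 2)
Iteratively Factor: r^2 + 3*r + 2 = (r + 2)*(r + 1)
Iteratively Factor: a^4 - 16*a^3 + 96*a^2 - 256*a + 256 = (a - 4)*(a^3 - 12*a^2 + 48*a - 64) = (a - 4)^2*(a^2 - 8*a + 16) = (a - 4)^3*(a - 4)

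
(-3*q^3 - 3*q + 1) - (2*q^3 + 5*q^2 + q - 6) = -5*q^3 - 5*q^2 - 4*q + 7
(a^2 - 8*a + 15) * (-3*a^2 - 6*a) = -3*a^4 + 18*a^3 + 3*a^2 - 90*a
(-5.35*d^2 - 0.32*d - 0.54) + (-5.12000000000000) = -5.35*d^2 - 0.32*d - 5.66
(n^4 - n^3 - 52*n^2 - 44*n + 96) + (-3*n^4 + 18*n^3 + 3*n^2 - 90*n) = -2*n^4 + 17*n^3 - 49*n^2 - 134*n + 96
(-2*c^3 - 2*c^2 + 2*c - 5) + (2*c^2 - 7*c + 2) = -2*c^3 - 5*c - 3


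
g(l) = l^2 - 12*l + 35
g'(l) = 2*l - 12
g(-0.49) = 41.12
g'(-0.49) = -12.98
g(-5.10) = 122.21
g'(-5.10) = -22.20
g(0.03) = 34.64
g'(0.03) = -11.94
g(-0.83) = 45.65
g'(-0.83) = -13.66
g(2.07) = 14.44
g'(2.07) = -7.86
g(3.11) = 7.35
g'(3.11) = -5.78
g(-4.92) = 118.25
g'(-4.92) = -21.84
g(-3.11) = 81.99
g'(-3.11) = -18.22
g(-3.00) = 80.00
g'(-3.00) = -18.00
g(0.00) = 35.00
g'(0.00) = -12.00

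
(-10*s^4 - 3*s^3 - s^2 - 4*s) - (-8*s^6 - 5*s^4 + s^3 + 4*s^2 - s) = 8*s^6 - 5*s^4 - 4*s^3 - 5*s^2 - 3*s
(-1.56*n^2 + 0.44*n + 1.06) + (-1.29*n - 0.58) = -1.56*n^2 - 0.85*n + 0.48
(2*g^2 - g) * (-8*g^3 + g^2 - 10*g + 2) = -16*g^5 + 10*g^4 - 21*g^3 + 14*g^2 - 2*g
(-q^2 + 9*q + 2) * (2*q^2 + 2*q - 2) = -2*q^4 + 16*q^3 + 24*q^2 - 14*q - 4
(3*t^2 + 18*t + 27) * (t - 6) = 3*t^3 - 81*t - 162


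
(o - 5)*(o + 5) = o^2 - 25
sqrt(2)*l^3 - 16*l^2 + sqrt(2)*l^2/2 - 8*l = l*(l - 8*sqrt(2))*(sqrt(2)*l + sqrt(2)/2)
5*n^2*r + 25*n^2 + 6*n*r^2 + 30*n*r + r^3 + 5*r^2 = (n + r)*(5*n + r)*(r + 5)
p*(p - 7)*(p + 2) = p^3 - 5*p^2 - 14*p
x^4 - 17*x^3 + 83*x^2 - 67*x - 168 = (x - 8)*(x - 7)*(x - 3)*(x + 1)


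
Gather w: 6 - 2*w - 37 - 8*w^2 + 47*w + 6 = -8*w^2 + 45*w - 25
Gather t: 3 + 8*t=8*t + 3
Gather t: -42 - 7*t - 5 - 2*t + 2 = -9*t - 45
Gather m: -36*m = -36*m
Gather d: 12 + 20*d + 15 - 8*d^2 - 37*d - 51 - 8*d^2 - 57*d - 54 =-16*d^2 - 74*d - 78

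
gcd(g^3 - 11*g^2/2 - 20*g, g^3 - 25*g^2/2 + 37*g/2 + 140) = g^2 - 11*g/2 - 20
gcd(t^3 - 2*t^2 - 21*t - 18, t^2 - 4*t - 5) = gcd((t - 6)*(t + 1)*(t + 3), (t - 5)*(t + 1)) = t + 1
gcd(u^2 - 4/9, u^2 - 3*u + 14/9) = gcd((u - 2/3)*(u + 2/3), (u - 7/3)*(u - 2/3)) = u - 2/3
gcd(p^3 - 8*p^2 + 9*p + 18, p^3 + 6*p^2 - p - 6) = p + 1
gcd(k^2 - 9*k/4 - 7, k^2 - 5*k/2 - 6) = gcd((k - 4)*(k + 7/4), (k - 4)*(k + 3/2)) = k - 4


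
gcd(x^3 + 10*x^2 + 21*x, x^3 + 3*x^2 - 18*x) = x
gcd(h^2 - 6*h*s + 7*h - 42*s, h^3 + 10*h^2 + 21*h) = h + 7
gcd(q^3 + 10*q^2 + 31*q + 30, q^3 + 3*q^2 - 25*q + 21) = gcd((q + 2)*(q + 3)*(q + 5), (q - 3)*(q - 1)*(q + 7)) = 1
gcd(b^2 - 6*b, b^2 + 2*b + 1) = 1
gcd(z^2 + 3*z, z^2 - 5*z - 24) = z + 3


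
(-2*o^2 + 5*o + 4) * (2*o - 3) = -4*o^3 + 16*o^2 - 7*o - 12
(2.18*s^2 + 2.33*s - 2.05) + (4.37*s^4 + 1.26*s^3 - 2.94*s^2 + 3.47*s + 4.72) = 4.37*s^4 + 1.26*s^3 - 0.76*s^2 + 5.8*s + 2.67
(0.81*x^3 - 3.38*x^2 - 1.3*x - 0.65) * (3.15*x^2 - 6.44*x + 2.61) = 2.5515*x^5 - 15.8634*x^4 + 19.7863*x^3 - 2.4973*x^2 + 0.793000000000001*x - 1.6965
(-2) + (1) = -1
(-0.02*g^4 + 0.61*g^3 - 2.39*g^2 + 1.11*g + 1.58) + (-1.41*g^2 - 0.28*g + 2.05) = -0.02*g^4 + 0.61*g^3 - 3.8*g^2 + 0.83*g + 3.63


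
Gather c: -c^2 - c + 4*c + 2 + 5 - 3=-c^2 + 3*c + 4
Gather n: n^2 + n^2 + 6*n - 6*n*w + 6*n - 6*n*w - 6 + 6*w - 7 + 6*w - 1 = 2*n^2 + n*(12 - 12*w) + 12*w - 14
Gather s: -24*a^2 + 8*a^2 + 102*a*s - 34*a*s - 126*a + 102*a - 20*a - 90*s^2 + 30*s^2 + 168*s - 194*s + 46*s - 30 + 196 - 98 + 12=-16*a^2 - 44*a - 60*s^2 + s*(68*a + 20) + 80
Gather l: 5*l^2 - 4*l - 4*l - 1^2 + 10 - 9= 5*l^2 - 8*l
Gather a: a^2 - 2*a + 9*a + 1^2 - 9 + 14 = a^2 + 7*a + 6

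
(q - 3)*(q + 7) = q^2 + 4*q - 21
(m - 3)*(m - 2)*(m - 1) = m^3 - 6*m^2 + 11*m - 6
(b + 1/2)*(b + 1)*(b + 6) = b^3 + 15*b^2/2 + 19*b/2 + 3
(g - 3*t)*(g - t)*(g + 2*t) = g^3 - 2*g^2*t - 5*g*t^2 + 6*t^3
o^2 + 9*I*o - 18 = (o + 3*I)*(o + 6*I)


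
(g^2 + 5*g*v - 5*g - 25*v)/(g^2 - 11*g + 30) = (g + 5*v)/(g - 6)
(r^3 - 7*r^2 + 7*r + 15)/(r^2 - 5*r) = r - 2 - 3/r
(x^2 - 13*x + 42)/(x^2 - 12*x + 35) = (x - 6)/(x - 5)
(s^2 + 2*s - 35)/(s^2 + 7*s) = (s - 5)/s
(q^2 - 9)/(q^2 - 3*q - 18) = (q - 3)/(q - 6)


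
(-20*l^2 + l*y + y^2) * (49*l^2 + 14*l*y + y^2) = -980*l^4 - 231*l^3*y + 43*l^2*y^2 + 15*l*y^3 + y^4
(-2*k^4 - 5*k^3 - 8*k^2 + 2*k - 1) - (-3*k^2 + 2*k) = -2*k^4 - 5*k^3 - 5*k^2 - 1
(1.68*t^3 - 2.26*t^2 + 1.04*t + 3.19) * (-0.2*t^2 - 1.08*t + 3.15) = -0.336*t^5 - 1.3624*t^4 + 7.5248*t^3 - 8.8802*t^2 - 0.1692*t + 10.0485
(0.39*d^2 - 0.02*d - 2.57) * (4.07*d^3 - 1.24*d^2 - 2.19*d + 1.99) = 1.5873*d^5 - 0.565*d^4 - 11.2892*d^3 + 4.0067*d^2 + 5.5885*d - 5.1143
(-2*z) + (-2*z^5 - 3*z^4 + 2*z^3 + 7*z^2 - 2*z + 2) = -2*z^5 - 3*z^4 + 2*z^3 + 7*z^2 - 4*z + 2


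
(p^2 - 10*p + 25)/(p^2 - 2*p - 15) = (p - 5)/(p + 3)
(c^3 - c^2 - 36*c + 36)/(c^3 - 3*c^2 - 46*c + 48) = (c - 6)/(c - 8)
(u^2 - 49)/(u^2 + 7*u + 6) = (u^2 - 49)/(u^2 + 7*u + 6)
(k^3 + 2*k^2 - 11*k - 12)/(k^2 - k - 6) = (k^2 + 5*k + 4)/(k + 2)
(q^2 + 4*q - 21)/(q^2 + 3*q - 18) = (q + 7)/(q + 6)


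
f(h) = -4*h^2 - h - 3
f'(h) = -8*h - 1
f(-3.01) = -36.23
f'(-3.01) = 23.08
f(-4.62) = -83.76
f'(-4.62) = 35.96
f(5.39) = -124.60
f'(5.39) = -44.12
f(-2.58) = -27.05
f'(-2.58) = 19.64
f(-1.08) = -6.59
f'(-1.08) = 7.64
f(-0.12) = -2.94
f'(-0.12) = -0.04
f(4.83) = -101.15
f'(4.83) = -39.64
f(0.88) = -6.98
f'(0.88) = -8.04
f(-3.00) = -36.00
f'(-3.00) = 23.00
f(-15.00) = -888.00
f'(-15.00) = 119.00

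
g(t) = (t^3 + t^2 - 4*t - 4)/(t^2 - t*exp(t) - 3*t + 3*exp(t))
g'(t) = (3*t^2 + 2*t - 4)/(t^2 - t*exp(t) - 3*t + 3*exp(t)) + (t^3 + t^2 - 4*t - 4)*(t*exp(t) - 2*t - 2*exp(t) + 3)/(t^2 - t*exp(t) - 3*t + 3*exp(t))^2 = ((3*t^2 + 2*t - 4)*(t^2 - t*exp(t) - 3*t + 3*exp(t)) + (t^3 + t^2 - 4*t - 4)*(t*exp(t) - 2*t - 2*exp(t) + 3))/(t^2 - t*exp(t) - 3*t + 3*exp(t))^2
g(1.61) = -0.78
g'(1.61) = 1.84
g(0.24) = -1.72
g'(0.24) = -1.35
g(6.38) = -0.14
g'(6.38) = 0.11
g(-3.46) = -0.87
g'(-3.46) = 0.73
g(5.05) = -0.42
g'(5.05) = 0.37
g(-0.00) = -1.33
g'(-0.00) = -1.78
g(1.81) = -0.40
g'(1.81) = 1.98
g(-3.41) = -0.83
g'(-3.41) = 0.73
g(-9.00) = -5.70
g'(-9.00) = 0.94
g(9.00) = -0.02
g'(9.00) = 0.01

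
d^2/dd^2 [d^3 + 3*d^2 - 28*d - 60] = 6*d + 6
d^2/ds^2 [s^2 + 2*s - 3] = 2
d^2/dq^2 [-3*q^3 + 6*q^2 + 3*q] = 12 - 18*q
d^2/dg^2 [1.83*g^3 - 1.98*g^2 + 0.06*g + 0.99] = 10.98*g - 3.96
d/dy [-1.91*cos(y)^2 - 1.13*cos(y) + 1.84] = (3.82*cos(y) + 1.13)*sin(y)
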